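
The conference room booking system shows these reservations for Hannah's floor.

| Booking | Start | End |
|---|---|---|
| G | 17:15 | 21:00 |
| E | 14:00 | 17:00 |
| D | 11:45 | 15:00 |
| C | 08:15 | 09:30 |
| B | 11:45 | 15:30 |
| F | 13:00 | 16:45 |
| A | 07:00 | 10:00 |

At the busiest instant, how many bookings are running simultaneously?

Walk through starts and ends in time order (an end at T is processed before a start at T):
07:00 start A → 1
08:15 start C → 2
09:30 end C → 1
10:00 end A → 0
11:45 start B → 1
11:45 start D → 2
13:00 start F → 3
14:00 start E → 4
15:00 end D → 3
15:30 end B → 2
16:45 end F → 1
17:00 end E → 0
17:15 start G → 1
21:00 end G → 0
Peak is 4, at 14:00 (B, D, E, F).

4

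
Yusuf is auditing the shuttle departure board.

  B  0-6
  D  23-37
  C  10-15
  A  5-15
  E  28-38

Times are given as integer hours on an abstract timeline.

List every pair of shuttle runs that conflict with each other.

A & B, A & C, D & E

Check each pair: they overlap iff neither finishes before the other starts.
Sorted by start: B, A, C, D, E.
A starts before B ends → B and A overlap.
C starts after B ends; B is clear from here.
C starts before A ends → A and C overlap.
D starts after A ends; A is clear from here.
D starts after C ends; C is clear from here.
E starts before D ends → D and E overlap.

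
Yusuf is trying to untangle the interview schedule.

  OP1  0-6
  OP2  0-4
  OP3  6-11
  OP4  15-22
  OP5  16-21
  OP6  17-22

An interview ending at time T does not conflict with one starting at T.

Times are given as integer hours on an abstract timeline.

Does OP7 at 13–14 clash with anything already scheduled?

OP1: ends 6 at or before OP7 starts 13 → clear.
OP2: ends 4 at or before OP7 starts 13 → clear.
OP3: ends 11 at or before OP7 starts 13 → clear.
OP4: starts 15 at or after OP7 ends 14 → clear.
OP5: starts 16 at or after OP7 ends 14 → clear.
OP6: starts 17 at or after OP7 ends 14 → clear.

No — it doesn't clash with anything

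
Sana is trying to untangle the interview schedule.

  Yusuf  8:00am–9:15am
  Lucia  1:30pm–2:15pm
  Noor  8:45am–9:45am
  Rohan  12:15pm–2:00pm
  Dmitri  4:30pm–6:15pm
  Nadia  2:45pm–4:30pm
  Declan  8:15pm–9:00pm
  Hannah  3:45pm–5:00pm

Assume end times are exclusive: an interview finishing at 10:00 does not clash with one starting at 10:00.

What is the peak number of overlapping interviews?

2

Sort all start/end points and keep a running count:
8:00am start Yusuf → 1
8:45am start Noor → 2
9:15am end Yusuf → 1
9:45am end Noor → 0
12:15pm start Rohan → 1
1:30pm start Lucia → 2
2:00pm end Rohan → 1
2:15pm end Lucia → 0
2:45pm start Nadia → 1
3:45pm start Hannah → 2
4:30pm end Nadia → 1
4:30pm start Dmitri → 2
5:00pm end Hannah → 1
6:15pm end Dmitri → 0
8:15pm start Declan → 1
9:00pm end Declan → 0
Peak is 2, at 8:45am (Noor, Yusuf).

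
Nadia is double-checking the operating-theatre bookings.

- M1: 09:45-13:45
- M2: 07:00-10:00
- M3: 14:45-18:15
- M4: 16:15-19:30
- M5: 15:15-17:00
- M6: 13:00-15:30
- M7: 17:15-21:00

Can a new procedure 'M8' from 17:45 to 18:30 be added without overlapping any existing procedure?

M2: ends 10:00 at or before M8 starts 17:45 → clear.
M1: ends 13:45 at or before M8 starts 17:45 → clear.
M6: ends 15:30 at or before M8 starts 17:45 → clear.
M3: starts 14:45 before M8 ends 18:30, and ends 18:15 after M8 starts 17:45 → overlap.
M5: ends 17:00 at or before M8 starts 17:45 → clear.
M4: starts 16:15 before M8 ends 18:30, and ends 19:30 after M8 starts 17:45 → overlap.
M7: starts 17:15 before M8 ends 18:30, and ends 21:00 after M8 starts 17:45 → overlap.
M8 overlaps M3, M4, M7.

No — it overlaps M3, M4, M7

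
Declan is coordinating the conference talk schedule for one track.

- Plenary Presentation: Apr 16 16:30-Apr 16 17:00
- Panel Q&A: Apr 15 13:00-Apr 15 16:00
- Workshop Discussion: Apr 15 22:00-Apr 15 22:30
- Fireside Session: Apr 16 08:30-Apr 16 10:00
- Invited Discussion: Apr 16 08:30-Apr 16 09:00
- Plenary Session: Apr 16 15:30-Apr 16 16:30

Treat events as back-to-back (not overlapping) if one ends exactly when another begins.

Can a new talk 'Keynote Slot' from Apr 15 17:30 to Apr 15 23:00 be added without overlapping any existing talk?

Panel Q&A: ends Apr 15 16:00 at or before Keynote Slot starts Apr 15 17:30 → clear.
Workshop Discussion: starts Apr 15 22:00 before Keynote Slot ends Apr 15 23:00, and ends Apr 15 22:30 after Keynote Slot starts Apr 15 17:30 → overlap.
Fireside Session: starts Apr 16 08:30 at or after Keynote Slot ends Apr 15 23:00 → clear.
Invited Discussion: starts Apr 16 08:30 at or after Keynote Slot ends Apr 15 23:00 → clear.
Plenary Session: starts Apr 16 15:30 at or after Keynote Slot ends Apr 15 23:00 → clear.
Plenary Presentation: starts Apr 16 16:30 at or after Keynote Slot ends Apr 15 23:00 → clear.
Keynote Slot overlaps Workshop Discussion.

No — it overlaps Workshop Discussion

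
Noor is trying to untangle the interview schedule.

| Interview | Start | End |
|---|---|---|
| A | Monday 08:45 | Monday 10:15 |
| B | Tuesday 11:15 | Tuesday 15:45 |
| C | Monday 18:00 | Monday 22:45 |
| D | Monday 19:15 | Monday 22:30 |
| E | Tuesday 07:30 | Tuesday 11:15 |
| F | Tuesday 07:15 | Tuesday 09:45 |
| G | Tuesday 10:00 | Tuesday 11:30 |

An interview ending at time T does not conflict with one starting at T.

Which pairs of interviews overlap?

Sorted by start: A, C, D, F, E, G, B.
C starts after A ends — done with A.
D starts before C ends → C and D overlap.
F starts after C ends — done with C.
F starts after D ends — done with D.
E starts before F ends → F and E overlap.
G starts after F ends — done with F.
G starts before E ends → E and G overlap.
B starts exactly when E ends (back-to-back, no overlap).
B starts before G ends → G and B overlap.

B & G, C & D, E & F, E & G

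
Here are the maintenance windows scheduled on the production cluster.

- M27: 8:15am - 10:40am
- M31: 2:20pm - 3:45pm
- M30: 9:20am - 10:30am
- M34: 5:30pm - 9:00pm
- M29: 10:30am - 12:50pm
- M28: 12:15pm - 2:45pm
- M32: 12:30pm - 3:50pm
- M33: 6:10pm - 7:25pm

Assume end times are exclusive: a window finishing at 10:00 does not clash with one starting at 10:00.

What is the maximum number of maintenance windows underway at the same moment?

3

Sort all start/end points and keep a running count:
8:15am start M27 → 1
9:20am start M30 → 2
10:30am end M30 → 1
10:30am start M29 → 2
10:40am end M27 → 1
12:15pm start M28 → 2
12:30pm start M32 → 3
12:50pm end M29 → 2
2:20pm start M31 → 3
2:45pm end M28 → 2
3:45pm end M31 → 1
3:50pm end M32 → 0
5:30pm start M34 → 1
6:10pm start M33 → 2
7:25pm end M33 → 1
9:00pm end M34 → 0
Peak is 3, at 12:30pm (M28, M29, M32).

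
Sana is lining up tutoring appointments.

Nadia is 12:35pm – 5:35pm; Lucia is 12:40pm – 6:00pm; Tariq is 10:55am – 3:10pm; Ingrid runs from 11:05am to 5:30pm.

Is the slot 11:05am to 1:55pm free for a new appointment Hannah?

Tariq: starts 10:55am before Hannah ends 1:55pm, and ends 3:10pm after Hannah starts 11:05am → overlap.
Ingrid: starts 11:05am before Hannah ends 1:55pm, and ends 5:30pm after Hannah starts 11:05am → overlap.
Nadia: starts 12:35pm before Hannah ends 1:55pm, and ends 5:35pm after Hannah starts 11:05am → overlap.
Lucia: starts 12:40pm before Hannah ends 1:55pm, and ends 6:00pm after Hannah starts 11:05am → overlap.
Hannah overlaps Tariq, Lucia, Nadia, Ingrid.

No — it overlaps Ingrid, Lucia, Nadia, Tariq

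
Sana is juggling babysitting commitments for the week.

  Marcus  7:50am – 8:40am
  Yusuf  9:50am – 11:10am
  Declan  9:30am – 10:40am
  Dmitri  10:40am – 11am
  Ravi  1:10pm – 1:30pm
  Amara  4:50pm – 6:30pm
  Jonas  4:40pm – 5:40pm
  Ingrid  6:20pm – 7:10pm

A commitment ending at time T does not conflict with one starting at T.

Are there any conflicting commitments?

Sorted by start: Marcus, Declan, Yusuf, Dmitri, Ravi, Jonas, Amara, Ingrid.
Declan starts after Marcus ends; Marcus is clear from here.
Yusuf starts before Declan ends → Declan and Yusuf overlap.
That's a conflict, so the schedule is not conflict-free.

Yes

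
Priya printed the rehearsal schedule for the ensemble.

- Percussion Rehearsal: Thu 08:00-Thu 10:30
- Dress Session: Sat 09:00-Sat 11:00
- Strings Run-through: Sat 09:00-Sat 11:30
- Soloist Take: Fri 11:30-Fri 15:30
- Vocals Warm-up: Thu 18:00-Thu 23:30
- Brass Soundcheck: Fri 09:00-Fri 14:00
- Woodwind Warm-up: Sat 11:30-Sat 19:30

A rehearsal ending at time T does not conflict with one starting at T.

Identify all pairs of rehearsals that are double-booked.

Check each pair: they overlap iff neither finishes before the other starts.
Sorted by start: Percussion Rehearsal, Vocals Warm-up, Brass Soundcheck, Soloist Take, Strings Run-through, Dress Session, Woodwind Warm-up.
Vocals Warm-up starts after Percussion Rehearsal ends, so Percussion Rehearsal has no further overlaps.
Brass Soundcheck starts after Vocals Warm-up ends, so Vocals Warm-up has no further overlaps.
Soloist Take starts before Brass Soundcheck ends → Brass Soundcheck and Soloist Take overlap.
Strings Run-through starts after Brass Soundcheck ends, so Brass Soundcheck has no further overlaps.
Strings Run-through starts after Soloist Take ends, so Soloist Take has no further overlaps.
Dress Session starts before Strings Run-through ends → Strings Run-through and Dress Session overlap.
Woodwind Warm-up starts exactly when Strings Run-through ends (back-to-back, no overlap).
Woodwind Warm-up starts after Dress Session ends.

Brass Soundcheck & Soloist Take, Dress Session & Strings Run-through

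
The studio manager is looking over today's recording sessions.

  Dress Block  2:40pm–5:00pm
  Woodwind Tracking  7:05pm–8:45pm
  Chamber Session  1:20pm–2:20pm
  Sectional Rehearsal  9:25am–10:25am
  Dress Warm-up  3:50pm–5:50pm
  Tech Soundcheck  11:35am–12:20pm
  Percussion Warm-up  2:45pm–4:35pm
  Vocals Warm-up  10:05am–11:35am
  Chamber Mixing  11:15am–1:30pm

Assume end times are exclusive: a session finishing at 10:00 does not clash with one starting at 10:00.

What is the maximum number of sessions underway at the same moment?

3

Sort all start/end points and keep a running count:
9:25am start Sectional Rehearsal → 1
10:05am start Vocals Warm-up → 2
10:25am end Sectional Rehearsal → 1
11:15am start Chamber Mixing → 2
11:35am end Vocals Warm-up → 1
11:35am start Tech Soundcheck → 2
12:20pm end Tech Soundcheck → 1
1:20pm start Chamber Session → 2
1:30pm end Chamber Mixing → 1
2:20pm end Chamber Session → 0
2:40pm start Dress Block → 1
2:45pm start Percussion Warm-up → 2
3:50pm start Dress Warm-up → 3
4:35pm end Percussion Warm-up → 2
5:00pm end Dress Block → 1
5:50pm end Dress Warm-up → 0
7:05pm start Woodwind Tracking → 1
8:45pm end Woodwind Tracking → 0
Peak is 3, at 3:50pm (Dress Block, Dress Warm-up, Percussion Warm-up).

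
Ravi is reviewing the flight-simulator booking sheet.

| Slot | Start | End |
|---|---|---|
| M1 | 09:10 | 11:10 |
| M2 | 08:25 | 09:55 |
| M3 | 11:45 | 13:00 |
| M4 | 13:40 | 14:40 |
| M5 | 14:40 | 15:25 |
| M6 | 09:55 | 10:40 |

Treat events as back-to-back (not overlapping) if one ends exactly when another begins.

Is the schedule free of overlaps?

Check each pair: they overlap iff neither finishes before the other starts.
Sorted by start: M2, M1, M6, M3, M4, M5.
M1 starts before M2 ends → M2 and M1 overlap.
That's a conflict, so the schedule is not conflict-free.

No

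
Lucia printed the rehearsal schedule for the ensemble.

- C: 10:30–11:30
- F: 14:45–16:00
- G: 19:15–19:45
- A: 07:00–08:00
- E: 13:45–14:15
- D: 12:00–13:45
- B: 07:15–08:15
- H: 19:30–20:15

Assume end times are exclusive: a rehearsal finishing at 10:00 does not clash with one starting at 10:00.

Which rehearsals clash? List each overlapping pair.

A & B, G & H

Sorted by start: A, B, C, D, E, F, G, H.
B starts before A ends → A and B overlap.
C starts after A ends, so A has no further overlaps.
C starts after B ends, so B has no further overlaps.
D starts after C ends, so C has no further overlaps.
E starts exactly when D ends (back-to-back, no overlap), so D has no further overlaps.
F starts after E ends, so E has no further overlaps.
G starts after F ends, so F has no further overlaps.
H starts before G ends → G and H overlap.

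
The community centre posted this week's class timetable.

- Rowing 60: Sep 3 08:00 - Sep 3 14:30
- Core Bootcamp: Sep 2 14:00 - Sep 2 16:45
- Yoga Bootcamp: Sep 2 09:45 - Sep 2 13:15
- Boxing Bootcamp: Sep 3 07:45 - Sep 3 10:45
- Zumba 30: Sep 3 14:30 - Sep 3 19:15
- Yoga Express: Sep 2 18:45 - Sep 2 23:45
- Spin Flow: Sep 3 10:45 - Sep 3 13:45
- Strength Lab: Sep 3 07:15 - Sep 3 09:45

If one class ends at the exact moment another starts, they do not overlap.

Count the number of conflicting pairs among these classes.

Check each pair: they overlap iff neither finishes before the other starts.
Sorted by start: Yoga Bootcamp, Core Bootcamp, Yoga Express, Strength Lab, Boxing Bootcamp, Rowing 60, Spin Flow, Zumba 30.
Core Bootcamp starts after Yoga Bootcamp ends — done with Yoga Bootcamp.
Yoga Express starts after Core Bootcamp ends — done with Core Bootcamp.
Strength Lab starts after Yoga Express ends — done with Yoga Express.
Boxing Bootcamp starts before Strength Lab ends → Strength Lab and Boxing Bootcamp overlap.
Rowing 60 starts before Strength Lab ends → Strength Lab and Rowing 60 overlap.
Spin Flow starts after Strength Lab ends — done with Strength Lab.
Rowing 60 starts before Boxing Bootcamp ends → Boxing Bootcamp and Rowing 60 overlap.
Spin Flow starts exactly when Boxing Bootcamp ends (back-to-back, no overlap) — done with Boxing Bootcamp.
Spin Flow starts before Rowing 60 ends → Rowing 60 and Spin Flow overlap.
Zumba 30 starts exactly when Rowing 60 ends (back-to-back, no overlap).
Zumba 30 starts after Spin Flow ends.
Overlapping pairs: Boxing Bootcamp & Rowing 60, Boxing Bootcamp & Strength Lab, Rowing 60 & Spin Flow, Rowing 60 & Strength Lab — 4 in total.

4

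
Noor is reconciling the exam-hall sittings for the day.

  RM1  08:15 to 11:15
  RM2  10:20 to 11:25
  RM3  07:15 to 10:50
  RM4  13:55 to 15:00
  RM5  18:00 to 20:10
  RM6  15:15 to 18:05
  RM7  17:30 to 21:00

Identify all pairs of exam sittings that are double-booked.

RM1 & RM2, RM1 & RM3, RM2 & RM3, RM5 & RM6, RM5 & RM7, RM6 & RM7

Sorted by start: RM3, RM1, RM2, RM4, RM6, RM7, RM5.
RM1 starts before RM3 ends → RM3 and RM1 overlap.
RM2 starts before RM3 ends → RM3 and RM2 overlap.
RM4 starts after RM3 ends, so RM3 has no further overlaps.
RM2 starts before RM1 ends → RM1 and RM2 overlap.
RM4 starts after RM1 ends, so RM1 has no further overlaps.
RM4 starts after RM2 ends, so RM2 has no further overlaps.
RM6 starts after RM4 ends, so RM4 has no further overlaps.
RM7 starts before RM6 ends → RM6 and RM7 overlap.
RM5 starts before RM6 ends → RM6 and RM5 overlap.
RM5 starts before RM7 ends → RM7 and RM5 overlap.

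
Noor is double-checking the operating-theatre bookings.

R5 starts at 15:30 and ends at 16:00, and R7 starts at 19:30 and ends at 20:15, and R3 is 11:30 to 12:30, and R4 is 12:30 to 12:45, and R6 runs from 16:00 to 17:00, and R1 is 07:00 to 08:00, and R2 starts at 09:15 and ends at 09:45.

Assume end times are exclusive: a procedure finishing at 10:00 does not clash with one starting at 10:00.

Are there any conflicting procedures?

No

Sorted by start: R1, R2, R3, R4, R5, R6, R7.
R2 starts after R1 ends; R1 is clear from here.
R3 starts after R2 ends; R2 is clear from here.
R4 starts exactly when R3 ends (back-to-back, no overlap); R3 is clear from here.
R5 starts after R4 ends; R4 is clear from here.
R6 starts exactly when R5 ends (back-to-back, no overlap); R5 is clear from here.
R7 starts after R6 ends.
Every pair is clear; the schedule has no overlaps.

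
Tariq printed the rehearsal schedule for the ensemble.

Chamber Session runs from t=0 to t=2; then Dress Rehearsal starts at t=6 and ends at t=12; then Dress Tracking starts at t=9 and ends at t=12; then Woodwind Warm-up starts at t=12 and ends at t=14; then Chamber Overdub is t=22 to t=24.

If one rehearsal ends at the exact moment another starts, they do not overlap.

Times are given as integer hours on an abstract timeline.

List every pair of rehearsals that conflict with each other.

Dress Rehearsal & Dress Tracking

Sorted by start: Chamber Session, Dress Rehearsal, Dress Tracking, Woodwind Warm-up, Chamber Overdub.
Dress Rehearsal starts after Chamber Session ends, so Chamber Session has no further overlaps.
Dress Tracking starts before Dress Rehearsal ends → Dress Rehearsal and Dress Tracking overlap.
Woodwind Warm-up starts exactly when Dress Rehearsal ends (back-to-back, no overlap), so Dress Rehearsal has no further overlaps.
Woodwind Warm-up starts exactly when Dress Tracking ends (back-to-back, no overlap), so Dress Tracking has no further overlaps.
Chamber Overdub starts after Woodwind Warm-up ends.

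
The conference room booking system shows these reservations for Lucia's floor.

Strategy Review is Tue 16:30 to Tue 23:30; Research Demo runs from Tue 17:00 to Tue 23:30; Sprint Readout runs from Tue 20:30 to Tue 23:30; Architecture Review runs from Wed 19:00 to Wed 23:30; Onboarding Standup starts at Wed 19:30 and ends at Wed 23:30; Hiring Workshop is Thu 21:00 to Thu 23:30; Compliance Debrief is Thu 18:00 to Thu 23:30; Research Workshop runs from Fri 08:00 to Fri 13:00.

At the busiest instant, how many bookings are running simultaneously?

Walk through starts and ends in time order (an end at T is processed before a start at T):
Tue 16:30 start Strategy Review → 1
Tue 17:00 start Research Demo → 2
Tue 20:30 start Sprint Readout → 3
Tue 23:30 end Research Demo → 2
Tue 23:30 end Sprint Readout → 1
Tue 23:30 end Strategy Review → 0
Wed 19:00 start Architecture Review → 1
Wed 19:30 start Onboarding Standup → 2
Wed 23:30 end Architecture Review → 1
Wed 23:30 end Onboarding Standup → 0
Thu 18:00 start Compliance Debrief → 1
Thu 21:00 start Hiring Workshop → 2
Thu 23:30 end Compliance Debrief → 1
Thu 23:30 end Hiring Workshop → 0
Fri 08:00 start Research Workshop → 1
Fri 13:00 end Research Workshop → 0
Peak is 3, at Tue 20:30 (Research Demo, Sprint Readout, Strategy Review).

3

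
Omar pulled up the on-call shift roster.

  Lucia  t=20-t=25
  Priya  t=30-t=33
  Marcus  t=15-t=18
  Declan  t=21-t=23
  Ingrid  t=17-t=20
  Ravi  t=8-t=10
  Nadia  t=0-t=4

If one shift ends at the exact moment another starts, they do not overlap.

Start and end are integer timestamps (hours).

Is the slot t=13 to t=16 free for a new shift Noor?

Nadia: ends t=4 at or before Noor starts t=13 → clear.
Ravi: ends t=10 at or before Noor starts t=13 → clear.
Marcus: starts t=15 before Noor ends t=16, and ends t=18 after Noor starts t=13 → overlap.
Ingrid: starts t=17 at or after Noor ends t=16 → clear.
Lucia: starts t=20 at or after Noor ends t=16 → clear.
Declan: starts t=21 at or after Noor ends t=16 → clear.
Priya: starts t=30 at or after Noor ends t=16 → clear.
Noor overlaps Marcus.

No — it overlaps Marcus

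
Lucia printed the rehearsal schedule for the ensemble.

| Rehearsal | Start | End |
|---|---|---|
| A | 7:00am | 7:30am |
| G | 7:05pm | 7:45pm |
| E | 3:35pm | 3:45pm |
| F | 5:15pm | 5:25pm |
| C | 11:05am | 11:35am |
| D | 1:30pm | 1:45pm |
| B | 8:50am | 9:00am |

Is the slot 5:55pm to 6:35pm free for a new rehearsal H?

Yes — the slot is free

A: ends 7:30am at or before H starts 5:55pm → clear.
B: ends 9:00am at or before H starts 5:55pm → clear.
C: ends 11:35am at or before H starts 5:55pm → clear.
D: ends 1:45pm at or before H starts 5:55pm → clear.
E: ends 3:45pm at or before H starts 5:55pm → clear.
F: ends 5:25pm at or before H starts 5:55pm → clear.
G: starts 7:05pm at or after H ends 6:35pm → clear.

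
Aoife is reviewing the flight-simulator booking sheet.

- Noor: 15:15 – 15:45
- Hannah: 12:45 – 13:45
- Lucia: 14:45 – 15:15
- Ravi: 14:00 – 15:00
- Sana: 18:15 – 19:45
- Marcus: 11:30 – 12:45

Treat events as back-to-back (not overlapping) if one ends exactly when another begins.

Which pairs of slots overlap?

Sorted by start: Marcus, Hannah, Ravi, Lucia, Noor, Sana.
Hannah starts exactly when Marcus ends (back-to-back, no overlap) — done with Marcus.
Ravi starts after Hannah ends — done with Hannah.
Lucia starts before Ravi ends → Ravi and Lucia overlap.
Noor starts after Ravi ends — done with Ravi.
Noor starts exactly when Lucia ends (back-to-back, no overlap) — done with Lucia.
Sana starts after Noor ends.

Lucia & Ravi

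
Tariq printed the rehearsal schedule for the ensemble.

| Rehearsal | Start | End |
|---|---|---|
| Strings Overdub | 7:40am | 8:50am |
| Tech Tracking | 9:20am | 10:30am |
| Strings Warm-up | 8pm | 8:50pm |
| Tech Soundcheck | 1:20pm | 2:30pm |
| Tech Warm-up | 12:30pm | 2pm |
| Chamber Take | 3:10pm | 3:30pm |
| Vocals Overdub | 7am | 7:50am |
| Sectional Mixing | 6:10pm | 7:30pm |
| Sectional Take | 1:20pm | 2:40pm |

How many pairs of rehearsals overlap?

4

Check each pair: they overlap iff neither finishes before the other starts.
Sorted by start: Vocals Overdub, Strings Overdub, Tech Tracking, Tech Warm-up, Tech Soundcheck, Sectional Take, Chamber Take, Sectional Mixing, Strings Warm-up.
Strings Overdub starts before Vocals Overdub ends → Vocals Overdub and Strings Overdub overlap.
Tech Tracking starts after Vocals Overdub ends, so nothing later overlaps Vocals Overdub either.
Tech Tracking starts after Strings Overdub ends, so nothing later overlaps Strings Overdub either.
Tech Warm-up starts after Tech Tracking ends, so nothing later overlaps Tech Tracking either.
Tech Soundcheck starts before Tech Warm-up ends → Tech Warm-up and Tech Soundcheck overlap.
Sectional Take starts before Tech Warm-up ends → Tech Warm-up and Sectional Take overlap.
Chamber Take starts after Tech Warm-up ends, so nothing later overlaps Tech Warm-up either.
Sectional Take starts before Tech Soundcheck ends → Tech Soundcheck and Sectional Take overlap.
Chamber Take starts after Tech Soundcheck ends, so nothing later overlaps Tech Soundcheck either.
Chamber Take starts after Sectional Take ends, so nothing later overlaps Sectional Take either.
Sectional Mixing starts after Chamber Take ends, so nothing later overlaps Chamber Take either.
Strings Warm-up starts after Sectional Mixing ends.
Overlapping pairs: Sectional Take & Tech Soundcheck, Sectional Take & Tech Warm-up, Strings Overdub & Vocals Overdub, Tech Soundcheck & Tech Warm-up — 4 in total.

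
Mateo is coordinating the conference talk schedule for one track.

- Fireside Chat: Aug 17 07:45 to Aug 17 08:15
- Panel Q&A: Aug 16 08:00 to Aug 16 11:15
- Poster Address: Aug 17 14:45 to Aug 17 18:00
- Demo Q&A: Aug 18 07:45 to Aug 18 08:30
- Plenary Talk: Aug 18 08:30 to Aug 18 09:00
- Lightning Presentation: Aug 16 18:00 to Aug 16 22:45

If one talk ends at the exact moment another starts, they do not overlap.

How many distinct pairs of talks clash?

0

Sorted by start: Panel Q&A, Lightning Presentation, Fireside Chat, Poster Address, Demo Q&A, Plenary Talk.
Lightning Presentation starts after Panel Q&A ends; Panel Q&A is clear from here.
Fireside Chat starts after Lightning Presentation ends; Lightning Presentation is clear from here.
Poster Address starts after Fireside Chat ends; Fireside Chat is clear from here.
Demo Q&A starts after Poster Address ends; Poster Address is clear from here.
Plenary Talk starts exactly when Demo Q&A ends (back-to-back, no overlap).
No pair overlaps.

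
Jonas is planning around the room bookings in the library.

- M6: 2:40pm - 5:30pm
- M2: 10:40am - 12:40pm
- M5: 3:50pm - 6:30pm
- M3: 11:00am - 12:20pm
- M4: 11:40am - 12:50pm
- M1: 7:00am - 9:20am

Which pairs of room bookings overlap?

Sorted by start: M1, M2, M3, M4, M6, M5.
M2 starts after M1 ends — done with M1.
M3 starts before M2 ends → M2 and M3 overlap.
M4 starts before M2 ends → M2 and M4 overlap.
M6 starts after M2 ends — done with M2.
M4 starts before M3 ends → M3 and M4 overlap.
M6 starts after M3 ends — done with M3.
M6 starts after M4 ends — done with M4.
M5 starts before M6 ends → M6 and M5 overlap.

M2 & M3, M2 & M4, M3 & M4, M5 & M6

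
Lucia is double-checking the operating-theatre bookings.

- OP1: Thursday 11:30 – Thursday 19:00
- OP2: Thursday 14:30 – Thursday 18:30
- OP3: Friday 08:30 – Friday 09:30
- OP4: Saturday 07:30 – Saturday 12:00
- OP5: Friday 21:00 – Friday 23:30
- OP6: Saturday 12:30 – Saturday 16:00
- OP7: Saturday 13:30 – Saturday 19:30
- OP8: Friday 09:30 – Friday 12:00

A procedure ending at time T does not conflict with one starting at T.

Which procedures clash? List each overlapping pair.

OP1 & OP2, OP6 & OP7

Sorted by start: OP1, OP2, OP3, OP8, OP5, OP4, OP6, OP7.
OP2 starts before OP1 ends → OP1 and OP2 overlap.
OP3 starts after OP1 ends — done with OP1.
OP3 starts after OP2 ends — done with OP2.
OP8 starts exactly when OP3 ends (back-to-back, no overlap) — done with OP3.
OP5 starts after OP8 ends — done with OP8.
OP4 starts after OP5 ends — done with OP5.
OP6 starts after OP4 ends — done with OP4.
OP7 starts before OP6 ends → OP6 and OP7 overlap.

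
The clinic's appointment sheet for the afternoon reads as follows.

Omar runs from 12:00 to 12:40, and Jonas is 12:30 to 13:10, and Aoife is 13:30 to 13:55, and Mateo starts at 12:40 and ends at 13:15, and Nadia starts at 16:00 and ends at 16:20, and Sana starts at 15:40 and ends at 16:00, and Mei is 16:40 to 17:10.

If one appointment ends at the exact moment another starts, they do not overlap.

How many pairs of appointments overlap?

Sorted by start: Omar, Jonas, Mateo, Aoife, Sana, Nadia, Mei.
Jonas starts before Omar ends → Omar and Jonas overlap.
Mateo starts exactly when Omar ends (back-to-back, no overlap), so nothing later overlaps Omar either.
Mateo starts before Jonas ends → Jonas and Mateo overlap.
Aoife starts after Jonas ends, so nothing later overlaps Jonas either.
Aoife starts after Mateo ends, so nothing later overlaps Mateo either.
Sana starts after Aoife ends, so nothing later overlaps Aoife either.
Nadia starts exactly when Sana ends (back-to-back, no overlap), so nothing later overlaps Sana either.
Mei starts after Nadia ends.
Overlapping pairs: Jonas & Mateo, Jonas & Omar — 2 in total.

2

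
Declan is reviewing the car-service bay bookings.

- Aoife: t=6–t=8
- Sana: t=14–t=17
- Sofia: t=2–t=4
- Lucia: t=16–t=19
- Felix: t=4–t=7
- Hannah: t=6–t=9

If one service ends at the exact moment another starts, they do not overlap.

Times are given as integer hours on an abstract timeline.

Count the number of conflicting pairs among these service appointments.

Two intervals overlap when each starts before the other ends.
Sorted by start: Sofia, Felix, Hannah, Aoife, Sana, Lucia.
Felix starts exactly when Sofia ends (back-to-back, no overlap) — done with Sofia.
Hannah starts before Felix ends → Felix and Hannah overlap.
Aoife starts before Felix ends → Felix and Aoife overlap.
Sana starts after Felix ends — done with Felix.
Aoife starts before Hannah ends → Hannah and Aoife overlap.
Sana starts after Hannah ends — done with Hannah.
Sana starts after Aoife ends — done with Aoife.
Lucia starts before Sana ends → Sana and Lucia overlap.
Overlapping pairs: Aoife & Felix, Aoife & Hannah, Felix & Hannah, Lucia & Sana — 4 in total.

4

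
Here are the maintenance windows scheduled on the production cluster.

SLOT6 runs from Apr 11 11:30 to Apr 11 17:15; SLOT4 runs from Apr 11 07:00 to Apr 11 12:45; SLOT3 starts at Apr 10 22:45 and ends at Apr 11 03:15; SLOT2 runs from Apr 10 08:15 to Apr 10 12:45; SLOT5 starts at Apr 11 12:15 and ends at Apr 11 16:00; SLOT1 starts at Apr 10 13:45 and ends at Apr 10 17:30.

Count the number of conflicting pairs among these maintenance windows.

Sorted by start: SLOT2, SLOT1, SLOT3, SLOT4, SLOT6, SLOT5.
SLOT1 starts after SLOT2 ends, so nothing later overlaps SLOT2 either.
SLOT3 starts after SLOT1 ends, so nothing later overlaps SLOT1 either.
SLOT4 starts after SLOT3 ends, so nothing later overlaps SLOT3 either.
SLOT6 starts before SLOT4 ends → SLOT4 and SLOT6 overlap.
SLOT5 starts before SLOT4 ends → SLOT4 and SLOT5 overlap.
SLOT5 starts before SLOT6 ends → SLOT6 and SLOT5 overlap.
Overlapping pairs: SLOT4 & SLOT5, SLOT4 & SLOT6, SLOT5 & SLOT6 — 3 in total.

3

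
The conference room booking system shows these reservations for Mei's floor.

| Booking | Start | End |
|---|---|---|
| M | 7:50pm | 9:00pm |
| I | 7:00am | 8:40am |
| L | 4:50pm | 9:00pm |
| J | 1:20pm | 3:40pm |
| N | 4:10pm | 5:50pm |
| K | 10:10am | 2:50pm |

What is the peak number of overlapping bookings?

2

Sweep the timeline, counting +1 at each start and −1 at each end (ends before starts at a tie):
7:00am start I → 1
8:40am end I → 0
10:10am start K → 1
1:20pm start J → 2
2:50pm end K → 1
3:40pm end J → 0
4:10pm start N → 1
4:50pm start L → 2
5:50pm end N → 1
7:50pm start M → 2
9:00pm end L → 1
9:00pm end M → 0
Peak is 2, at 1:20pm (J, K).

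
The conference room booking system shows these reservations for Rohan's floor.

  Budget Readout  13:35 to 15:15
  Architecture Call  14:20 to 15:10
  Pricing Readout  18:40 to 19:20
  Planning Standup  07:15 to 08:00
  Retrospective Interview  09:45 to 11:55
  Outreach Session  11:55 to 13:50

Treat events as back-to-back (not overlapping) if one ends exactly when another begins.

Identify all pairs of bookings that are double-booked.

Two intervals overlap when each starts before the other ends.
Sorted by start: Planning Standup, Retrospective Interview, Outreach Session, Budget Readout, Architecture Call, Pricing Readout.
Retrospective Interview starts after Planning Standup ends, so nothing later overlaps Planning Standup either.
Outreach Session starts exactly when Retrospective Interview ends (back-to-back, no overlap), so nothing later overlaps Retrospective Interview either.
Budget Readout starts before Outreach Session ends → Outreach Session and Budget Readout overlap.
Architecture Call starts after Outreach Session ends, so nothing later overlaps Outreach Session either.
Architecture Call starts before Budget Readout ends → Budget Readout and Architecture Call overlap.
Pricing Readout starts after Budget Readout ends.
Pricing Readout starts after Architecture Call ends.

Architecture Call & Budget Readout, Budget Readout & Outreach Session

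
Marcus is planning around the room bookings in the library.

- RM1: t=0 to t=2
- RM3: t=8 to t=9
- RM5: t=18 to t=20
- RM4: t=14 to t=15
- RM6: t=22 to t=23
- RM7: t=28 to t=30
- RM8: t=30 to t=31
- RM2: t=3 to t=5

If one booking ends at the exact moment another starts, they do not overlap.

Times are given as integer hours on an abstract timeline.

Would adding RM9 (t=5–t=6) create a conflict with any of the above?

No — it doesn't clash with anything

RM1: ends t=2 at or before RM9 starts t=5 → clear.
RM2: ends t=5 at or before RM9 starts t=5 → clear.
RM3: starts t=8 at or after RM9 ends t=6 → clear.
RM4: starts t=14 at or after RM9 ends t=6 → clear.
RM5: starts t=18 at or after RM9 ends t=6 → clear.
RM6: starts t=22 at or after RM9 ends t=6 → clear.
RM7: starts t=28 at or after RM9 ends t=6 → clear.
RM8: starts t=30 at or after RM9 ends t=6 → clear.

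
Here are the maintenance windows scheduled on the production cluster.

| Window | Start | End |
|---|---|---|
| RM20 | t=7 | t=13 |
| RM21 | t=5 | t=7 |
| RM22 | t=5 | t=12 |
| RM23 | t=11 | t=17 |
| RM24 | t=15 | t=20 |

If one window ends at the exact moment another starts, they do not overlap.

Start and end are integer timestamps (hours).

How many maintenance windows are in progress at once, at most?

Sweep the timeline, counting +1 at each start and −1 at each end (ends before starts at a tie):
t=5 start RM21 → 1
t=5 start RM22 → 2
t=7 end RM21 → 1
t=7 start RM20 → 2
t=11 start RM23 → 3
t=12 end RM22 → 2
t=13 end RM20 → 1
t=15 start RM24 → 2
t=17 end RM23 → 1
t=20 end RM24 → 0
Peak is 3, at t=11 (RM20, RM22, RM23).

3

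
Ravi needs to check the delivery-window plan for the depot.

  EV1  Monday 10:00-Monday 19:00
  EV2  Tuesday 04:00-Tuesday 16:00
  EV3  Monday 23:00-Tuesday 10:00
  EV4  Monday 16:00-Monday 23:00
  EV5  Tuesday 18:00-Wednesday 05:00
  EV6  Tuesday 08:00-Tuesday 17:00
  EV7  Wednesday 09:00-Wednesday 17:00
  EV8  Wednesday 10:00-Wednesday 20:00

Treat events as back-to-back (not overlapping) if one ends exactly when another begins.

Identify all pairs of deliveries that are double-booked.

EV1 & EV4, EV2 & EV3, EV2 & EV6, EV3 & EV6, EV7 & EV8

Sorted by start: EV1, EV4, EV3, EV2, EV6, EV5, EV7, EV8.
EV4 starts before EV1 ends → EV1 and EV4 overlap.
EV3 starts after EV1 ends; EV1 is clear from here.
EV3 starts exactly when EV4 ends (back-to-back, no overlap); EV4 is clear from here.
EV2 starts before EV3 ends → EV3 and EV2 overlap.
EV6 starts before EV3 ends → EV3 and EV6 overlap.
EV5 starts after EV3 ends; EV3 is clear from here.
EV6 starts before EV2 ends → EV2 and EV6 overlap.
EV5 starts after EV2 ends; EV2 is clear from here.
EV5 starts after EV6 ends; EV6 is clear from here.
EV7 starts after EV5 ends; EV5 is clear from here.
EV8 starts before EV7 ends → EV7 and EV8 overlap.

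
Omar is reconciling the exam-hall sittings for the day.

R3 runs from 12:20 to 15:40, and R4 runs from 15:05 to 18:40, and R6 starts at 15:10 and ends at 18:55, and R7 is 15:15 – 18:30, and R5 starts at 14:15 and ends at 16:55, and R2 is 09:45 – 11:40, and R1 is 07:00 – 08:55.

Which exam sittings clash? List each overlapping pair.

R3 & R4, R3 & R5, R3 & R6, R3 & R7, R4 & R5, R4 & R6, R4 & R7, R5 & R6, R5 & R7, R6 & R7

Sorted by start: R1, R2, R3, R5, R4, R6, R7.
R2 starts after R1 ends — done with R1.
R3 starts after R2 ends — done with R2.
R5 starts before R3 ends → R3 and R5 overlap.
R4 starts before R3 ends → R3 and R4 overlap.
R6 starts before R3 ends → R3 and R6 overlap.
R7 starts before R3 ends → R3 and R7 overlap.
R4 starts before R5 ends → R5 and R4 overlap.
R6 starts before R5 ends → R5 and R6 overlap.
R7 starts before R5 ends → R5 and R7 overlap.
R6 starts before R4 ends → R4 and R6 overlap.
R7 starts before R4 ends → R4 and R7 overlap.
R7 starts before R6 ends → R6 and R7 overlap.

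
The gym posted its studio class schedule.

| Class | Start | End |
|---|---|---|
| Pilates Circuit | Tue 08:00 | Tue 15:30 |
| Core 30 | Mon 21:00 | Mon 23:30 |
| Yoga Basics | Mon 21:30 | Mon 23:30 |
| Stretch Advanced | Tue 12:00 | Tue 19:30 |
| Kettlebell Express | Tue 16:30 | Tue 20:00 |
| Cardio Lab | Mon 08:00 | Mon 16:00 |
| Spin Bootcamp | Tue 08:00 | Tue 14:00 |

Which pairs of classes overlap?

Core 30 & Yoga Basics, Kettlebell Express & Stretch Advanced, Pilates Circuit & Spin Bootcamp, Pilates Circuit & Stretch Advanced, Spin Bootcamp & Stretch Advanced

Sorted by start: Cardio Lab, Core 30, Yoga Basics, Pilates Circuit, Spin Bootcamp, Stretch Advanced, Kettlebell Express.
Core 30 starts after Cardio Lab ends, so nothing later overlaps Cardio Lab either.
Yoga Basics starts before Core 30 ends → Core 30 and Yoga Basics overlap.
Pilates Circuit starts after Core 30 ends, so nothing later overlaps Core 30 either.
Pilates Circuit starts after Yoga Basics ends, so nothing later overlaps Yoga Basics either.
Spin Bootcamp starts before Pilates Circuit ends → Pilates Circuit and Spin Bootcamp overlap.
Stretch Advanced starts before Pilates Circuit ends → Pilates Circuit and Stretch Advanced overlap.
Kettlebell Express starts after Pilates Circuit ends.
Stretch Advanced starts before Spin Bootcamp ends → Spin Bootcamp and Stretch Advanced overlap.
Kettlebell Express starts after Spin Bootcamp ends.
Kettlebell Express starts before Stretch Advanced ends → Stretch Advanced and Kettlebell Express overlap.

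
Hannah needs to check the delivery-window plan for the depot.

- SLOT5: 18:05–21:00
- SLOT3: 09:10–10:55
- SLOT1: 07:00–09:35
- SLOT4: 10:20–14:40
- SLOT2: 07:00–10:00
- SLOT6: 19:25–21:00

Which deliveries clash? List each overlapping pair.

SLOT1 & SLOT2, SLOT1 & SLOT3, SLOT2 & SLOT3, SLOT3 & SLOT4, SLOT5 & SLOT6

Sorted by start: SLOT1, SLOT2, SLOT3, SLOT4, SLOT5, SLOT6.
SLOT2 starts before SLOT1 ends → SLOT1 and SLOT2 overlap.
SLOT3 starts before SLOT1 ends → SLOT1 and SLOT3 overlap.
SLOT4 starts after SLOT1 ends, so nothing later overlaps SLOT1 either.
SLOT3 starts before SLOT2 ends → SLOT2 and SLOT3 overlap.
SLOT4 starts after SLOT2 ends, so nothing later overlaps SLOT2 either.
SLOT4 starts before SLOT3 ends → SLOT3 and SLOT4 overlap.
SLOT5 starts after SLOT3 ends, so nothing later overlaps SLOT3 either.
SLOT5 starts after SLOT4 ends, so nothing later overlaps SLOT4 either.
SLOT6 starts before SLOT5 ends → SLOT5 and SLOT6 overlap.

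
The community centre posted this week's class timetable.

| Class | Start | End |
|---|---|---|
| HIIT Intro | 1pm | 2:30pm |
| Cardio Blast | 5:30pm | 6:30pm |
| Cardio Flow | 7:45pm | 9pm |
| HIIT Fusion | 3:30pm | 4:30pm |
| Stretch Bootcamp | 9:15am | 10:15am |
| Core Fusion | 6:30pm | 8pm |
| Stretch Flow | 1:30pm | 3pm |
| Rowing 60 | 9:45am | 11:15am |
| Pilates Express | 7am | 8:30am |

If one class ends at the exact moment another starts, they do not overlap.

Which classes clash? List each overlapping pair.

Cardio Flow & Core Fusion, HIIT Intro & Stretch Flow, Rowing 60 & Stretch Bootcamp

Sorted by start: Pilates Express, Stretch Bootcamp, Rowing 60, HIIT Intro, Stretch Flow, HIIT Fusion, Cardio Blast, Core Fusion, Cardio Flow.
Stretch Bootcamp starts after Pilates Express ends; Pilates Express is clear from here.
Rowing 60 starts before Stretch Bootcamp ends → Stretch Bootcamp and Rowing 60 overlap.
HIIT Intro starts after Stretch Bootcamp ends; Stretch Bootcamp is clear from here.
HIIT Intro starts after Rowing 60 ends; Rowing 60 is clear from here.
Stretch Flow starts before HIIT Intro ends → HIIT Intro and Stretch Flow overlap.
HIIT Fusion starts after HIIT Intro ends; HIIT Intro is clear from here.
HIIT Fusion starts after Stretch Flow ends; Stretch Flow is clear from here.
Cardio Blast starts after HIIT Fusion ends; HIIT Fusion is clear from here.
Core Fusion starts exactly when Cardio Blast ends (back-to-back, no overlap); Cardio Blast is clear from here.
Cardio Flow starts before Core Fusion ends → Core Fusion and Cardio Flow overlap.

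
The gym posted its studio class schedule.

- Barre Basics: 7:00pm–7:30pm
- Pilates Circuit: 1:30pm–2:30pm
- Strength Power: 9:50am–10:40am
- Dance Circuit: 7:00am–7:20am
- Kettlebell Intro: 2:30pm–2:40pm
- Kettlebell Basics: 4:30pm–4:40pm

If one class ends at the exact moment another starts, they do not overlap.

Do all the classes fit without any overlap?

Sorted by start: Dance Circuit, Strength Power, Pilates Circuit, Kettlebell Intro, Kettlebell Basics, Barre Basics.
Strength Power starts after Dance Circuit ends; Dance Circuit is clear from here.
Pilates Circuit starts after Strength Power ends; Strength Power is clear from here.
Kettlebell Intro starts exactly when Pilates Circuit ends (back-to-back, no overlap); Pilates Circuit is clear from here.
Kettlebell Basics starts after Kettlebell Intro ends; Kettlebell Intro is clear from here.
Barre Basics starts after Kettlebell Basics ends.
Every pair is clear; the schedule has no overlaps.

Yes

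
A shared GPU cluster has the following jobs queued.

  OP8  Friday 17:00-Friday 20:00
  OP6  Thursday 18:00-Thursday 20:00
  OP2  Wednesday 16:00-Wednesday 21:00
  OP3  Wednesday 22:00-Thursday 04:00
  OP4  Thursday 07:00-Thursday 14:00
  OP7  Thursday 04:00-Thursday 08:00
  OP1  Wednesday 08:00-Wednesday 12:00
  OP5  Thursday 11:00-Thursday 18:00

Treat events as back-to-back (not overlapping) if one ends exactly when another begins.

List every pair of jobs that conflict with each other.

Two intervals overlap when each starts before the other ends.
Sorted by start: OP1, OP2, OP3, OP7, OP4, OP5, OP6, OP8.
OP2 starts after OP1 ends — done with OP1.
OP3 starts after OP2 ends — done with OP2.
OP7 starts exactly when OP3 ends (back-to-back, no overlap) — done with OP3.
OP4 starts before OP7 ends → OP7 and OP4 overlap.
OP5 starts after OP7 ends — done with OP7.
OP5 starts before OP4 ends → OP4 and OP5 overlap.
OP6 starts after OP4 ends — done with OP4.
OP6 starts exactly when OP5 ends (back-to-back, no overlap) — done with OP5.
OP8 starts after OP6 ends.

OP4 & OP5, OP4 & OP7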